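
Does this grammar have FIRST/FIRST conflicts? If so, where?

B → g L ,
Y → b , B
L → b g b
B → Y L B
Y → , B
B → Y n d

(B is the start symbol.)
Yes. B → Y L B / B → Y n d on { ',', 'b' }

A FIRST/FIRST conflict occurs when two productions N → α and N → β for the same non-terminal have FIRST(α) ∩ FIRST(β) ≠ ∅ (with ε ∈ FIRST of a nullable right-hand side, so two nullable alternatives also conflict).

FIRST sets of the non-terminals at (or reachable through a nullable prefix from) the front of some alternative:
  FIRST(Y) = { ',', 'b' }

Productions for B:
  B → g L ,: FIRST = { 'g' }
  B → Y L B: FIRST = { ',', 'b' }
  B → Y n d: FIRST = { ',', 'b' }
Productions for Y:
  Y → b , B: FIRST = { 'b' }
  Y → , B: FIRST = { ',' }
L has only one production, so no FIRST/FIRST conflict is possible there.

Conflict for B: B → Y L B and B → Y n d
  Overlap: { ',', 'b' }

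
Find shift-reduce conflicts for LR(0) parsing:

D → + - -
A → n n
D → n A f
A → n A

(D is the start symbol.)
Augment with D' → D and build the canonical LR(0) collection (I0 = CLOSURE({[D' → . D]}), then GOTO on every symbol after a dot until no new states appear). It has 11 states:
  I0: { [D → . + - -], [D → . n A f], [D' → . D] }  — shift
  I1: { [D → + . - -] }  — shift
  I2: { [D' → D .] }  — accept
  I3: { [A → . n A], [A → . n n], [D → n . A f] }  — shift
  I4: { [D → n A . f] }  — shift
  I5: { [A → . n A], [A → . n n], [A → n . A], [A → n . n] }  — shift
  I6: { [A → n A .] }  — reduce
  I7: { [A → . n A], [A → . n n], [A → n . A], [A → n . n], [A → n n .] }  — shift, reduce
  I8: { [D → n A f .] }  — reduce
  I9: { [D → + - . -] }  — shift
  I10: { [D → + - - .] }  — reduce

I7 contains reduce item [A → n n .] and shift items [A → . n A], [A → . n n], [A → n . n] — shift-reduce conflict.

Answer: Yes — I7: [A → n n .] vs [A → . n A]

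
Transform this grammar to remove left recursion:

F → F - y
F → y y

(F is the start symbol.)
F → y y F'
F' → - y F'
F' → ε

F is directly left-recursive. The standard transformation for
  A → A α₁ | ... | A α_m | β₁ | ... | β_n
is
  A  → β₁ A' | ... | β_n A'
  A' → α₁ A' | ... | α_m A' | ε

F → y y becomes F → y y F'
F → F - y becomes F' → - y F'
Add F' → ε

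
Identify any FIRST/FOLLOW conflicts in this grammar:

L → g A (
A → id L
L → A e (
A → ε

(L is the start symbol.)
Nullable non-terminals: A.

A: nullable alternative(s) A → ε; FOLLOW(A) = { '(', 'e' }
  A → id L: FIRST \ {ε} = { 'id' } — disjoint from FOLLOW(A)
  A → ε: FIRST \ {ε} = { } — this is the only nullable alternative, skip

L has no nullable alternative, so no FIRST/FOLLOW check is needed there.

No FIRST/FOLLOW conflicts found.

Answer: No FIRST/FOLLOW conflicts.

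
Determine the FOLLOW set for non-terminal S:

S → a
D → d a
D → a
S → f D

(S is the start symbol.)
To compute FOLLOW(S), find every occurrence of S on a right-hand side N → α S β: add FIRST(β) \ {ε}, and if β is empty or nullable also add FOLLOW(N). Iterate to a fixed point.

S is the start symbol, so $ ∈ FOLLOW(S).
S does not occur on any right-hand side.

Taking the union: FOLLOW(S) = { $ }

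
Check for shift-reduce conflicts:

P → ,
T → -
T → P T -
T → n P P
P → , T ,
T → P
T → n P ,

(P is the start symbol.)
A shift-reduce conflict occurs when an LR(0) state has both:
  - a complete (reduce) item [A → α .] (dot at the end), and
  - a shift item [B → β . c γ] (dot before a terminal).

Augment with P' → P and build the canonical LR(0) collection (I0 = CLOSURE({[P' → . P]}), then GOTO on every symbol after a dot until no new states appear). It has 13 states:
  I0: { [P → . , T ,], [P → . ,], [P' → . P] }  — shift
  I1: { [P → , . T ,], [P → , .], [P → . , T ,], [P → . ,], [T → . -], [T → . P T -], [T → . P], [T → . n P ,], [T → . n P P] }  — shift, reduce
  I2: { [P' → P .] }  — accept
  I3: { [T → - .] }  — reduce
  I4: { [P → . , T ,], [P → . ,], [T → . -], [T → . P T -], [T → . P], [T → . n P ,], [T → . n P P], [T → P . T -], [T → P .] }  — shift, reduce
  I5: { [P → , T . ,] }  — shift
  I6: { [P → . , T ,], [P → . ,], [T → n . P ,], [T → n . P P] }  — shift
  I7: { [P → . , T ,], [P → . ,], [T → n P . ,], [T → n P . P] }  — shift
  I8: { [P → , . T ,], [P → , .], [P → . , T ,], [P → . ,], [T → . -], [T → . P T -], [T → . P], [T → . n P ,], [T → . n P P], [T → n P , .] }  — shift, 2 reduces
  I9: { [T → n P P .] }  — reduce
  I10: { [P → , T , .] }  — reduce
  I11: { [T → P T . -] }  — shift
  I12: { [T → P T - .] }  — reduce

I1 contains reduce item [P → , .] and shift items [P → . ,], [P → . , T ,], [T → . -], [T → . n P ,], [T → . n P P] — shift-reduce conflict.
I4 contains reduce item [T → P .] and shift items [P → . ,], [P → . , T ,], [T → . -], [T → . n P ,], [T → . n P P] — shift-reduce conflict.
I8 contains reduce items [P → , .], [T → n P , .] and shift items [P → . ,], [P → . , T ,], [T → . -], [T → . n P ,], [T → . n P P] — shift-reduce conflict.

Answer: Yes — I1: [P → , .] vs [P → . ,]; I4: [T → P .] vs [P → . ,]; I8: [P → , .] vs [P → . ,]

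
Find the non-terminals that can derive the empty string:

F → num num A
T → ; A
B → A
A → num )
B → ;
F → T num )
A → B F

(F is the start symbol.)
A non-terminal is nullable if it can derive ε (the empty string): either it has an ε-production, or it has a production whose right-hand side consists entirely of nullable non-terminals.

There are no ε-productions, so no non-terminal can derive ε.
No non-terminals are nullable.

Answer: None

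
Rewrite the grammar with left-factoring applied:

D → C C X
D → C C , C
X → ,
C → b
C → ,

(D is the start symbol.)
Left-factoring transforms A → αβ₁ | αβ₂ into A → αA' and A' → β₁ | β₂
(α is the longest common prefix among the alternatives). Repeat until
no nonterminal has two alternatives with a common prefix.

Round 1: D has alternatives sharing prefix 'C C'. Introduce D': D → C C D'
  Add: D' → X
  Add: D' → , C

No remaining common prefixes — done.

Resulting grammar:
D → C C D'
D' → X
D' → , C
X → ,
C → b
C → ,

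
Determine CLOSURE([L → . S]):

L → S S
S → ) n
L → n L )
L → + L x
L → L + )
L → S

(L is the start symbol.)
{ [L → . S], [S → . ) n] }

To compute CLOSURE, for each item [A → α.Bβ] where B is a non-terminal, add [B → .γ] for all productions B → γ; repeat for the newly added items until nothing changes.

Start with: [L → . S]
  [L → . S] has the dot before S: add [S → . ) n]
No further items can be added.

CLOSURE = { [L → . S], [S → . ) n] }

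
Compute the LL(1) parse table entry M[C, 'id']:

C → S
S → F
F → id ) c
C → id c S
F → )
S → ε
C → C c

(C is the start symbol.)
To find M[C, 'id'], we find productions for C where 'id' is in the predict set (PREDICT(N → α) = (FIRST(α) \ {ε}) ∪ (FOLLOW(N) if α ⇒* ε)).

Relevant sets:
  FIRST(S) = { ')', 'id', ε }
  FIRST(C) = { ')', 'c', 'id', ε }
  FOLLOW(C) = { $, 'c' }

C → S: PREDICT = { $, ')', 'c', 'id' }
  'id' is in predict set, so this production goes in M[C, 'id']
C → id c S: PREDICT = { 'id' }
  'id' is in predict set, so this production goes in M[C, 'id']
C → C c: PREDICT = { ')', 'c', 'id' }
  'id' is in predict set, so this production goes in M[C, 'id']

M[C, 'id'] = C → S, C → id c S, C → C c  (a multiply-defined cell — the grammar is not LL(1))

Answer: C → S, C → id c S, C → C c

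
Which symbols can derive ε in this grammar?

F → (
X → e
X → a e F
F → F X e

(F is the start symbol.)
A non-terminal is nullable if it can derive ε (the empty string): either it has an ε-production, or it has a production whose right-hand side consists entirely of nullable non-terminals.

There are no ε-productions, so no non-terminal can derive ε.
No non-terminals are nullable.

Answer: None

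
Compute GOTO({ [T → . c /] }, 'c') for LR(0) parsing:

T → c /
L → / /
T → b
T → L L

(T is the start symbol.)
GOTO(I, 'c') = CLOSURE({ [A → αX.β] : [A → α.Xβ] ∈ I, X = 'c' })

Items with dot before 'c', with the dot advanced:
  [T → . c /] → [T → c . /]
Closure adds nothing (no advanced item has the dot before a non-terminal).

GOTO = { [T → c . /] }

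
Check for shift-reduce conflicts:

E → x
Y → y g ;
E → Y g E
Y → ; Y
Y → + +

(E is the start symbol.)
No shift-reduce conflicts

A shift-reduce conflict occurs when an LR(0) state has both:
  - a complete (reduce) item [A → α .] (dot at the end), and
  - a shift item [B → β . c γ] (dot before a terminal).

Augment with E' → E and build the canonical LR(0) collection (I0 = CLOSURE({[E' → . E]}), then GOTO on every symbol after a dot until no new states appear). It has 13 states:
  I0: { [E → . Y g E], [E → . x], [E' → . E], [Y → . + +], [Y → . ; Y], [Y → . y g ;] }  — shift
  I1: { [Y → + . +] }  — shift
  I2: { [Y → . + +], [Y → . ; Y], [Y → . y g ;], [Y → ; . Y] }  — shift
  I3: { [E' → E .] }  — accept
  I4: { [E → Y . g E] }  — shift
  I5: { [E → x .] }  — reduce
  I6: { [Y → y . g ;] }  — shift
  I7: { [Y → y g . ;] }  — shift
  I8: { [Y → y g ; .] }  — reduce
  I9: { [E → . Y g E], [E → . x], [E → Y g . E], [Y → . + +], [Y → . ; Y], [Y → . y g ;] }  — shift
  I10: { [E → Y g E .] }  — reduce
  I11: { [Y → ; Y .] }  — reduce
  I12: { [Y → + + .] }  — reduce

No state contains both a complete item and a shift item.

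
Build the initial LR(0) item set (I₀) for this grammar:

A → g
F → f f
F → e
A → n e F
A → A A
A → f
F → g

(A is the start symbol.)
{ [A → . A A], [A → . f], [A → . g], [A → . n e F], [A' → . A] }

First, augment the grammar with A' → A
I₀ = CLOSURE({ [A' → . A] }):
  [A' → . A] has the dot before A: add [A → . g], [A → . n e F], [A → . A A], [A → . f]
No further items can be added.

I₀ = { [A → . A A], [A → . f], [A → . g], [A → . n e F], [A' → . A] }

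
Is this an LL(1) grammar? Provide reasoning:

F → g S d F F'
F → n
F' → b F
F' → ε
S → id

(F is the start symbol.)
No. Predict set conflict for F': { 'b' }

Relevant sets:
  FOLLOW(F') = { $, 'b' }

For F:
  PREDICT(F → g S d F F') = { 'g' }
  PREDICT(F → n) = { 'n' }
For F':
  PREDICT(F' → b F) = { 'b' }
  PREDICT(F' → ε) = { $, 'b' }
S has a single production, so nothing to check there.

Conflict found: Predict set conflict for F': { 'b' }
The grammar is NOT LL(1).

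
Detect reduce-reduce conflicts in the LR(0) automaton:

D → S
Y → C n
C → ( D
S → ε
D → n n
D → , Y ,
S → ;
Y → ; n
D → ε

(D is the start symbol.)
Yes — I0: [D → .] vs [S → .]; I7: [D → .] vs [S → .]

Augment with D' → D and build the canonical LR(0) collection (I0 = CLOSURE({[D' → . D]}), then GOTO on every symbol after a dot until no new states appear). It has 15 states:
  I0: { [D → . , Y ,], [D → . S], [D → . n n], [D → .], [D' → . D], [S → . ;], [S → .] }  — shift, 2 reduces
  I1: { [C → . ( D], [D → , . Y ,], [Y → . ; n], [Y → . C n] }  — shift
  I2: { [S → ; .] }  — reduce
  I3: { [D' → D .] }  — accept
  I4: { [D → S .] }  — reduce
  I5: { [D → n . n] }  — shift
  I6: { [D → n n .] }  — reduce
  I7: { [C → ( . D], [D → . , Y ,], [D → . S], [D → . n n], [D → .], [S → . ;], [S → .] }  — shift, 2 reduces
  I8: { [Y → ; . n] }  — shift
  I9: { [Y → C . n] }  — shift
  I10: { [D → , Y . ,] }  — shift
  I11: { [D → , Y , .] }  — reduce
  I12: { [Y → C n .] }  — reduce
  I13: { [Y → ; n .] }  — reduce
  I14: { [C → ( D .] }  — reduce

I0 contains complete items [D → .], [S → .] — reduce-reduce conflict.
I7 contains complete items [D → .], [S → .] — reduce-reduce conflict.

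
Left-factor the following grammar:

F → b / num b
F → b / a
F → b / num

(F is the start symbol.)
Left-factoring transforms A → αβ₁ | αβ₂ into A → αA' and A' → β₁ | β₂
(α is the longest common prefix among the alternatives). Repeat until
no nonterminal has two alternatives with a common prefix.

Round 1: F has alternatives sharing prefix 'b /'. Introduce F': F → b / F'
  Add: F' → num b
  Add: F' → a
  Add: F' → num

Round 2: F' has alternatives sharing prefix 'num'. Introduce F'': F' → num F''
  Add: F'' → b
  Add: F'' → ε

No remaining common prefixes — done.

Resulting grammar:
F → b / F'
F' → num F''
F'' → b
F'' → ε
F' → a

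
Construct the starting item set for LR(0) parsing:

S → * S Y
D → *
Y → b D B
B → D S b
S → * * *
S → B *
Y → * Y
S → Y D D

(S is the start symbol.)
First, augment the grammar with S' → S
I₀ = CLOSURE({ [S' → . S] }):
  [S' → . S] has the dot before S: add [S → . * S Y], [S → . * * *], [S → . B *], [S → . Y D D]
  [S → . B *] has the dot before B: add [B → . D S b]
  [S → . Y D D] has the dot before Y: add [Y → . b D B], [Y → . * Y]
  [B → . D S b] has the dot before D: add [D → . *]
No further items can be added.

I₀ = { [B → . D S b], [D → . *], [S → . * * *], [S → . * S Y], [S → . B *], [S → . Y D D], [S' → . S], [Y → . * Y], [Y → . b D B] }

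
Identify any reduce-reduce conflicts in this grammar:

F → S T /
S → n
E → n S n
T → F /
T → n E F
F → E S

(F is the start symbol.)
A reduce-reduce conflict occurs when an LR(0) state has two complete items [A → α .] and [B → β .] — both call for a reduction, and with no lookahead the parser cannot choose between them.

Augment with F' → F and build the canonical LR(0) collection (I0 = CLOSURE({[F' → . F]}), then GOTO on every symbol after a dot until no new states appear). It has 16 states:
  I0: { [E → . n S n], [F → . E S], [F → . S T /], [F' → . F], [S → . n] }  — shift
  I1: { [F → E . S], [S → . n] }  — shift
  I2: { [F' → F .] }  — accept
  I3: { [E → . n S n], [F → . E S], [F → . S T /], [F → S . T /], [S → . n], [T → . F /], [T → . n E F] }  — shift
  I4: { [E → n . S n], [S → . n], [S → n .] }  — shift, reduce
  I5: { [E → n S . n] }  — shift
  I6: { [S → n .] }  — reduce
  I7: { [E → n S n .] }  — reduce
  I8: { [T → F . /] }  — shift
  I9: { [F → S T . /] }  — shift
  I10: { [E → . n S n], [E → n . S n], [S → . n], [S → n .], [T → n . E F] }  — shift, reduce
  I11: { [E → . n S n], [F → . E S], [F → . S T /], [S → . n], [T → n E . F] }  — shift
  I12: { [T → n E F .] }  — reduce
  I13: { [F → S T / .] }  — reduce
  I14: { [T → F / .] }  — reduce
  I15: { [F → E S .] }  — reduce

No state contains more than one complete item.

Answer: No reduce-reduce conflicts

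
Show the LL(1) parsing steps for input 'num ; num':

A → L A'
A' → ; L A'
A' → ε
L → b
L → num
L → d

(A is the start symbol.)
LL(1) parsing maintains a stack (initially the start symbol over $) and the input. At each step: if the stack top is a terminal, match it against the current input token; if it is a non-terminal N, replace it with the RHS of M[N, lookahead] (the unique production whose predict set contains the lookahead).

Stack is shown with the top on the left.

Stack     Input        Action
-----------------------------
A $       num ; num $  output A → L A'
L A' $    num ; num $  output L → num
num A' $  num ; num $  match 'num'
A' $      ; num $      output A' → ; L A'
; L A' $  ; num $      match ';'
L A' $    num $        output L → num
num A' $  num $        match 'num'
A' $      $            output A' → ε
$         $            accept

The string is accepted.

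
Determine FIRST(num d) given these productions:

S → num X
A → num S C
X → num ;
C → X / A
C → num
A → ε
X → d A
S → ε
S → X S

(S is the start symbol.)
To compute FIRST(num d), process the symbols left to right:
Symbol num is a terminal. Add 'num' and stop.
FIRST(num d) = { 'num' }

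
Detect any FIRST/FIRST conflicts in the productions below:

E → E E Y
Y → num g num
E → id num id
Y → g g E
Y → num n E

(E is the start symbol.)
A FIRST/FIRST conflict occurs when two productions N → α and N → β for the same non-terminal have FIRST(α) ∩ FIRST(β) ≠ ∅ (with ε ∈ FIRST of a nullable right-hand side, so two nullable alternatives also conflict).

FIRST sets of the non-terminals at (or reachable through a nullable prefix from) the front of some alternative:
  FIRST(E) = { 'id' }

Productions for E:
  E → E E Y: FIRST = { 'id' }
  E → id num id: FIRST = { 'id' }
Productions for Y:
  Y → num g num: FIRST = { 'num' }
  Y → g g E: FIRST = { 'g' }
  Y → num n E: FIRST = { 'num' }

Conflict for E: E → E E Y and E → id num id
  Overlap: { 'id' }
Conflict for Y: Y → num g num and Y → num n E
  Overlap: { 'num' }

Answer: Yes. E → E E Y / E → id num id on { 'id' }; Y → num g num / Y → num n E on { 'num' }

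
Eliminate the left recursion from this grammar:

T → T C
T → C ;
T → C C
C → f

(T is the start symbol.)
T → C ; T'
T → C C T'
T' → C T'
T' → ε
C → f

T is directly left-recursive. The standard transformation for
  A → A α₁ | ... | A α_m | β₁ | ... | β_n
is
  A  → β₁ A' | ... | β_n A'
  A' → α₁ A' | ... | α_m A' | ε

T → C ; becomes T → C ; T'
T → C C becomes T → C C T'
T → T C becomes T' → C T'
Add T' → ε

Productions for other non-terminals are unchanged:
  C → f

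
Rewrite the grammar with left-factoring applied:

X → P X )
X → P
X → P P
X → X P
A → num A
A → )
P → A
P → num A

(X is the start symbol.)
Left-factoring transforms A → αβ₁ | αβ₂ into A → αA' and A' → β₁ | β₂
(α is the longest common prefix among the alternatives). Repeat until
no nonterminal has two alternatives with a common prefix.

Round 1: X has alternatives sharing prefix 'P'. Introduce X': X → P X'
  Add: X' → X )
  Add: X' → ε
  Add: X' → P

No remaining common prefixes — done.

Resulting grammar:
X → P X'
X' → X )
X' → ε
X' → P
X → X P
A → num A
A → )
P → A
P → num A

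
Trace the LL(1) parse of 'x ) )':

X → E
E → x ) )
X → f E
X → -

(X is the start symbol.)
Stack is shown with the top on the left.

Stack    Input    Action
------------------------
X $      x ) ) $  output X → E
E $      x ) ) $  output E → x ) )
x ) ) $  x ) ) $  match 'x'
) ) $    ) ) $    match ')'
) $      ) $      match ')'
$        $        accept

The string is accepted.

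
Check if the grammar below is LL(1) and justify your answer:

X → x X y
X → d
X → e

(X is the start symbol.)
Yes, the grammar is LL(1).

A grammar is LL(1) if for each non-terminal N with multiple productions, the predict sets of those productions are pairwise disjoint, where PREDICT(N → α) = (FIRST(α) \ {ε}) ∪ (FOLLOW(N) if α ⇒* ε).

For X:
  PREDICT(X → x X y) = { 'x' }
  PREDICT(X → d) = { 'd' }
  PREDICT(X → e) = { 'e' }

All predict sets are disjoint. The grammar IS LL(1).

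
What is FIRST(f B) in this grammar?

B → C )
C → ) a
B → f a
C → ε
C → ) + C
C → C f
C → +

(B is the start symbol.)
To compute FIRST(f B), process the symbols left to right:
Symbol f is a terminal. Add 'f' and stop.
FIRST(f B) = { 'f' }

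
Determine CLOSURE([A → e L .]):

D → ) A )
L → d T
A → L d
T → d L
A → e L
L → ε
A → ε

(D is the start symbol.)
{ [A → e L .] }

To compute CLOSURE, for each item [A → α.Bβ] where B is a non-terminal, add [B → .γ] for all productions B → γ; repeat for the newly added items until nothing changes.

Start with: [A → e L .]
The dot is at the end, so nothing is added.

CLOSURE = { [A → e L .] }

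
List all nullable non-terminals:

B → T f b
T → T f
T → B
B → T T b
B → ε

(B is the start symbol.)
{ 'B', 'T' }

A non-terminal is nullable if it can derive ε (the empty string): either it has an ε-production, or it has a production whose right-hand side consists entirely of nullable non-terminals.

ε-productions: B → ε
So B is immediately nullable.
T → B: every symbol on the right is nullable, so T is nullable too.
Every non-terminal is now nullable.
Nullable = { 'B', 'T' }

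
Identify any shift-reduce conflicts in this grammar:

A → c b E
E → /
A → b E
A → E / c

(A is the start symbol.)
Augment with A' → A and build the canonical LR(0) collection (I0 = CLOSURE({[A' → . A]}), then GOTO on every symbol after a dot until no new states appear). It has 11 states:
  I0: { [A → . E / c], [A → . b E], [A → . c b E], [A' → . A], [E → . /] }  — shift
  I1: { [E → / .] }  — reduce
  I2: { [A' → A .] }  — accept
  I3: { [A → E . / c] }  — shift
  I4: { [A → b . E], [E → . /] }  — shift
  I5: { [A → c . b E] }  — shift
  I6: { [A → c b . E], [E → . /] }  — shift
  I7: { [A → c b E .] }  — reduce
  I8: { [A → b E .] }  — reduce
  I9: { [A → E / . c] }  — shift
  I10: { [A → E / c .] }  — reduce

No state contains both a complete item and a shift item.

Answer: No shift-reduce conflicts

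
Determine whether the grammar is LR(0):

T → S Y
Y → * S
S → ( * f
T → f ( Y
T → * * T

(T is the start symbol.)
Yes, the grammar is LR(0)

A grammar is LR(0) if no state in the canonical LR(0) collection has:
  - both a shift item (dot before a terminal) and a complete item (shift-reduce conflict), or
  - two or more complete items (reduce-reduce conflict; the accept item [T' → T .] counts as a complete item here).

Augment with T' → T and build the canonical LR(0) collection (I0 = CLOSURE({[T' → . T]}), then GOTO on every symbol after a dot until no new states appear). It has 15 states:
  I0: { [S → . ( * f], [T → . * * T], [T → . S Y], [T → . f ( Y], [T' → . T] }  — shift
  I1: { [S → ( . * f] }  — shift
  I2: { [T → * . * T] }  — shift
  I3: { [T → S . Y], [Y → . * S] }  — shift
  I4: { [T' → T .] }  — accept
  I5: { [T → f . ( Y] }  — shift
  I6: { [T → f ( . Y], [Y → . * S] }  — shift
  I7: { [S → . ( * f], [Y → * . S] }  — shift
  I8: { [T → f ( Y .] }  — reduce
  I9: { [Y → * S .] }  — reduce
  I10: { [T → S Y .] }  — reduce
  I11: { [S → . ( * f], [T → * * . T], [T → . * * T], [T → . S Y], [T → . f ( Y] }  — shift
  I12: { [T → * * T .] }  — reduce
  I13: { [S → ( * . f] }  — shift
  I14: { [S → ( * f .] }  — reduce

Every state is either a pure shift/goto state or contains exactly one complete item and nothing to shift — no conflicts. The grammar is LR(0).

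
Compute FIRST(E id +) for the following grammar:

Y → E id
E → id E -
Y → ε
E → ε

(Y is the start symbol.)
FIRST sets of the non-terminals involved (from the grammar, by fixed-point iteration):
  FIRST(E) = { 'id', ε }

To compute FIRST(E id +), process the symbols left to right:
Symbol E is a non-terminal. Add FIRST(E) \ {ε} = { 'id' }
E is nullable (ε ∈ FIRST(E)), continue to the next symbol.
Symbol id is a terminal. Add 'id' and stop.
FIRST(E id +) = { 'id' }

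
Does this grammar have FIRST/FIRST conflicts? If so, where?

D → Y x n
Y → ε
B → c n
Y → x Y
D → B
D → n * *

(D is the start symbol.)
A FIRST/FIRST conflict occurs when two productions N → α and N → β for the same non-terminal have FIRST(α) ∩ FIRST(β) ≠ ∅ (with ε ∈ FIRST of a nullable right-hand side, so two nullable alternatives also conflict).

FIRST sets of the non-terminals at (or reachable through a nullable prefix from) the front of some alternative:
  FIRST(Y) = { 'x', ε }
  FIRST(B) = { 'c' }

Productions for D:
  D → Y x n: FIRST = { 'x' }
  D → B: FIRST = { 'c' }
  D → n * *: FIRST = { 'n' }
Productions for Y:
  Y → ε: FIRST = { ε }
  Y → x Y: FIRST = { 'x' }
B has only one production, so no FIRST/FIRST conflict is possible there.

All alternatives of each non-terminal have pairwise disjoint FIRST sets.

Answer: No FIRST/FIRST conflicts.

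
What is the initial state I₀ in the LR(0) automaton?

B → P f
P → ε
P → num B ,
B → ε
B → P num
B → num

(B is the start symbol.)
{ [B → . P f], [B → . P num], [B → . num], [B → .], [B' → . B], [P → . num B ,], [P → .] }

First, augment the grammar with B' → B
I₀ = CLOSURE({ [B' → . B] }):
  [B' → . B] has the dot before B: add [B → . P f], [B → .], [B → . P num], [B → . num]
  [B → . P f] has the dot before P: add [P → .], [P → . num B ,]
No further items can be added.

I₀ = { [B → . P f], [B → . P num], [B → . num], [B → .], [B' → . B], [P → . num B ,], [P → .] }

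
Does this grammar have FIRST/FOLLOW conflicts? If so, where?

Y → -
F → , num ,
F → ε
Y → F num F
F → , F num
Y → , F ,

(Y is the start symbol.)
Yes. F → ',' num ',' with FOLLOW(F) on { ',' }; F → ',' F num with FOLLOW(F) on { ',' }

Nullable non-terminals: F.

F: nullable alternative(s) F → ε; FOLLOW(F) = { $, ',', 'num' }
  F → , num ,: FIRST \ {ε} = { ',' } — overlaps FOLLOW(F) on { ',' }: CONFLICT
  F → ε: FIRST \ {ε} = { } — this is the only nullable alternative, skip
  F → , F num: FIRST \ {ε} = { ',' } — overlaps FOLLOW(F) on { ',' }: CONFLICT

Y has no nullable alternative, so no FIRST/FOLLOW check is needed there.

So the grammar has 2 FIRST/FOLLOW conflicts (marked CONFLICT above).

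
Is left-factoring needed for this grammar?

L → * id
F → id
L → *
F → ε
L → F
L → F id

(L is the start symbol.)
Yes, L has productions with common prefix '*'; L has productions with common prefix 'F'

Left-factoring is needed when two productions for the same non-terminal
share a common prefix on the right-hand side.

Productions for L:
  L → * id
  L → *
  L → F
  L → F id
Productions for F:
  F → id
  F → ε

Found common prefix '*' in productions for L
Found common prefix 'F' in productions for L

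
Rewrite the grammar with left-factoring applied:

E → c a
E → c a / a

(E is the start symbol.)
Left-factoring transforms A → αβ₁ | αβ₂ into A → αA' and A' → β₁ | β₂
(α is the longest common prefix among the alternatives). Repeat until
no nonterminal has two alternatives with a common prefix.

Round 1: E has alternatives sharing prefix 'c a'. Introduce E': E → c a E'
  Add: E' → ε
  Add: E' → / a

No remaining common prefixes — done.

Resulting grammar:
E → c a E'
E' → ε
E' → / a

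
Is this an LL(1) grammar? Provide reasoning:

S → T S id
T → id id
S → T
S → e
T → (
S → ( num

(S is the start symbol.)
A grammar is LL(1) if for each non-terminal N with multiple productions, the predict sets of those productions are pairwise disjoint, where PREDICT(N → α) = (FIRST(α) \ {ε}) ∪ (FOLLOW(N) if α ⇒* ε).

Relevant sets:
  FIRST(T) = { '(', 'id' }

For S:
  PREDICT(S → T S id) = { '(', 'id' }
  PREDICT(S → T) = { '(', 'id' }
  PREDICT(S → e) = { 'e' }
  PREDICT(S → '(' num) = { '(' }
For T:
  PREDICT(T → id id) = { 'id' }
  PREDICT(T → '(') = { '(' }

Conflict found: Predict set conflict for S: { '(', 'id' }
The grammar is NOT LL(1).

Answer: No. Predict set conflict for S: { '(', 'id' }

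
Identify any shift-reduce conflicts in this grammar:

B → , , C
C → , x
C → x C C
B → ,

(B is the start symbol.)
Augment with B' → B and build the canonical LR(0) collection (I0 = CLOSURE({[B' → . B]}), then GOTO on every symbol after a dot until no new states appear). It has 10 states:
  I0: { [B → . , , C], [B → . ,], [B' → . B] }  — shift
  I1: { [B → , . , C], [B → , .] }  — shift, reduce
  I2: { [B' → B .] }  — accept
  I3: { [B → , , . C], [C → . , x], [C → . x C C] }  — shift
  I4: { [C → , . x] }  — shift
  I5: { [B → , , C .] }  — reduce
  I6: { [C → . , x], [C → . x C C], [C → x . C C] }  — shift
  I7: { [C → . , x], [C → . x C C], [C → x C . C] }  — shift
  I8: { [C → x C C .] }  — reduce
  I9: { [C → , x .] }  — reduce

I1 contains reduce item [B → , .] and shift item [B → , . , C] — shift-reduce conflict.

Answer: Yes — I1: [B → , .] vs [B → , . , C]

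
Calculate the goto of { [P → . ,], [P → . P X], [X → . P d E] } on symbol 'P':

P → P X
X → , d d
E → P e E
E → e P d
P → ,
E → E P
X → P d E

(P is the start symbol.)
GOTO(I, 'P') = CLOSURE({ [A → αX.β] : [A → α.Xβ] ∈ I, X = 'P' })

Items with dot before 'P', with the dot advanced:
  [P → . P X] → [P → P . X]
  [X → . P d E] → [X → P . d E]
Closure of the advanced items:
  [P → P . X] has the dot before X: add [X → . , d d], [X → . P d E]
  [X → . P d E] has the dot before P: add [P → . P X], [P → . ,]

GOTO = { [P → . ,], [P → . P X], [P → P . X], [X → . , d d], [X → . P d E], [X → P . d E] }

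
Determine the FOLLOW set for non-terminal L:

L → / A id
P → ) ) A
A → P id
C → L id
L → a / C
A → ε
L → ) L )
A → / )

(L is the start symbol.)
To compute FOLLOW(L), find every occurrence of L on a right-hand side N → α L β: add FIRST(β) \ {ε}, and if β is empty or nullable also add FOLLOW(N). Iterate to a fixed point.

L is the start symbol, so $ ∈ FOLLOW(L).
In C → L id: L is followed by id, add FIRST(id) \ {ε} = { 'id' }
In L → ) L ): L is followed by ')', add FIRST(')') \ {ε} = { ')' }

Taking the union: FOLLOW(L) = { $, ')', 'id' }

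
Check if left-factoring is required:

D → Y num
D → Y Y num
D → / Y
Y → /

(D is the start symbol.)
Left-factoring is needed when two productions for the same non-terminal
share a common prefix on the right-hand side.

Productions for D:
  D → Y num
  D → Y Y num
  D → / Y

Found common prefix 'Y' in productions for D

Answer: Yes, D has productions with common prefix 'Y'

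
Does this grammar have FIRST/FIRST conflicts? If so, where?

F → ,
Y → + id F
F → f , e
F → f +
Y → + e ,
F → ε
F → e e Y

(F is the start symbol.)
A FIRST/FIRST conflict occurs when two productions N → α and N → β for the same non-terminal have FIRST(α) ∩ FIRST(β) ≠ ∅ (with ε ∈ FIRST of a nullable right-hand side, so two nullable alternatives also conflict).

Productions for F:
  F → ,: FIRST = { ',' }
  F → f , e: FIRST = { 'f' }
  F → f +: FIRST = { 'f' }
  F → ε: FIRST = { ε }
  F → e e Y: FIRST = { 'e' }
Productions for Y:
  Y → + id F: FIRST = { '+' }
  Y → + e ,: FIRST = { '+' }

Conflict for F: F → f , e and F → f +
  Overlap: { 'f' }
Conflict for Y: Y → + id F and Y → + e ,
  Overlap: { '+' }

Answer: Yes. F → f ',' e / F → f '+' on { 'f' }; Y → '+' id F / Y → '+' e ',' on { '+' }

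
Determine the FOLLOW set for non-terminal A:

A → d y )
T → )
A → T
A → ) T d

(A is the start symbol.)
A is the start symbol, so $ ∈ FOLLOW(A).
A does not occur on any right-hand side.

Taking the union: FOLLOW(A) = { $ }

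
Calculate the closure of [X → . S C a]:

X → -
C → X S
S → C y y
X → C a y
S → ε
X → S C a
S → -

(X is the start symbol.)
{ [C → . X S], [S → . -], [S → . C y y], [S → .], [X → . -], [X → . C a y], [X → . S C a] }

To compute CLOSURE, for each item [A → α.Bβ] where B is a non-terminal, add [B → .γ] for all productions B → γ; repeat for the newly added items until nothing changes.

Start with: [X → . S C a]
  [X → . S C a] has the dot before S: add [S → . C y y], [S → .], [S → . -]
  [S → . C y y] has the dot before C: add [C → . X S]
  [C → . X S] has the dot before X: add [X → . -], [X → . C a y]
No further items can be added.

CLOSURE = { [C → . X S], [S → . -], [S → . C y y], [S → .], [X → . -], [X → . C a y], [X → . S C a] }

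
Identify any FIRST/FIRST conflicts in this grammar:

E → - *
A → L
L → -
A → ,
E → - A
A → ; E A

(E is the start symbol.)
Yes. E → '-' '*' / E → '-' A on { '-' }

A FIRST/FIRST conflict occurs when two productions N → α and N → β for the same non-terminal have FIRST(α) ∩ FIRST(β) ≠ ∅ (with ε ∈ FIRST of a nullable right-hand side, so two nullable alternatives also conflict).

FIRST sets of the non-terminals at (or reachable through a nullable prefix from) the front of some alternative:
  FIRST(L) = { '-' }

Productions for E:
  E → - *: FIRST = { '-' }
  E → - A: FIRST = { '-' }
Productions for A:
  A → L: FIRST = { '-' }
  A → ,: FIRST = { ',' }
  A → ; E A: FIRST = { ';' }
L has only one production, so no FIRST/FIRST conflict is possible there.

Conflict for E: E → - * and E → - A
  Overlap: { '-' }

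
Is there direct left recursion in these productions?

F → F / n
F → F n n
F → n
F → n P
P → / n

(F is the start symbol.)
Yes, F is left-recursive

F → F / n: LEFT RECURSIVE (starts with F)
F → F n n: LEFT RECURSIVE (starts with F)
F → n: starts with n
F → n P: starts with n
P → / n: starts with '/'

The grammar has direct left recursion on: F.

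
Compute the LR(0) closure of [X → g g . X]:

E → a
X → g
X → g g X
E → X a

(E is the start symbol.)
To compute CLOSURE, for each item [A → α.Bβ] where B is a non-terminal, add [B → .γ] for all productions B → γ; repeat for the newly added items until nothing changes.

Start with: [X → g g . X]
  [X → g g . X] has the dot before X: add [X → . g], [X → . g g X]
No further items can be added.

CLOSURE = { [X → . g g X], [X → . g], [X → g g . X] }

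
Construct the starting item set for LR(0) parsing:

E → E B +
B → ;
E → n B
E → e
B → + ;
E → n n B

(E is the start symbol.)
First, augment the grammar with E' → E
I₀ = CLOSURE({ [E' → . E] }):
  [E' → . E] has the dot before E: add [E → . E B +], [E → . n B], [E → . e], [E → . n n B]
No further items can be added.

I₀ = { [E → . E B +], [E → . e], [E → . n B], [E → . n n B], [E' → . E] }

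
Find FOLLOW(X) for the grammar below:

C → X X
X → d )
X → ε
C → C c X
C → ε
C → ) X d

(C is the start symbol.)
{ $, 'c', 'd' }

In C → X X: X is followed by X, add FIRST(X) \ {ε} = { 'd' }
  X is nullable, so also add FOLLOW(C)
In C → X X: X is at the end, add FOLLOW(C)
In C → C c X: X is at the end, add FOLLOW(C)
In C → ) X d: X is followed by d, add FIRST(d) \ {ε} = { 'd' }

The FOLLOW sets referred to above (computed the same way, to a fixed point):
  FOLLOW(C) = { $, 'c' }

Taking the union: FOLLOW(X) = { $, 'c', 'd' }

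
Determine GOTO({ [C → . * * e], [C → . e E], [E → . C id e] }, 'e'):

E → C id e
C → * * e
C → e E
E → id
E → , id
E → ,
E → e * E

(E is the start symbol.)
GOTO(I, 'e') = CLOSURE({ [A → αX.β] : [A → α.Xβ] ∈ I, X = 'e' })

Items with dot before 'e', with the dot advanced:
  [C → . e E] → [C → e . E]
Closure of the advanced items:
  [C → e . E] has the dot before E: add [E → . C id e], [E → . id], [E → . , id], [E → . ,], [E → . e * E]
  [E → . C id e] has the dot before C: add [C → . * * e], [C → . e E]

GOTO = { [C → . * * e], [C → . e E], [C → e . E], [E → . , id], [E → . ,], [E → . C id e], [E → . e * E], [E → . id] }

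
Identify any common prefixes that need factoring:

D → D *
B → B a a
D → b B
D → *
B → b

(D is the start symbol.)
No, left-factoring is not needed

Left-factoring is needed when two productions for the same non-terminal
share a common prefix on the right-hand side.

Productions for D:
  D → D *
  D → b B
  D → *
Productions for B:
  B → B a a
  B → b

No common prefixes found.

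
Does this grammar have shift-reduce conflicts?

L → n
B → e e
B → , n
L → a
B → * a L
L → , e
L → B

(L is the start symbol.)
A shift-reduce conflict occurs when an LR(0) state has both:
  - a complete (reduce) item [A → α .] (dot at the end), and
  - a shift item [B → β . c γ] (dot before a terminal).

Augment with L' → L and build the canonical LR(0) collection (I0 = CLOSURE({[L' → . L]}), then GOTO on every symbol after a dot until no new states appear). It has 13 states:
  I0: { [B → . * a L], [B → . , n], [B → . e e], [L → . , e], [L → . B], [L → . a], [L → . n], [L' → . L] }  — shift
  I1: { [B → * . a L] }  — shift
  I2: { [B → , . n], [L → , . e] }  — shift
  I3: { [L → B .] }  — reduce
  I4: { [L' → L .] }  — accept
  I5: { [L → a .] }  — reduce
  I6: { [B → e . e] }  — shift
  I7: { [L → n .] }  — reduce
  I8: { [B → e e .] }  — reduce
  I9: { [L → , e .] }  — reduce
  I10: { [B → , n .] }  — reduce
  I11: { [B → * a . L], [B → . * a L], [B → . , n], [B → . e e], [L → . , e], [L → . B], [L → . a], [L → . n] }  — shift
  I12: { [B → * a L .] }  — reduce

No state contains both a complete item and a shift item.

Answer: No shift-reduce conflicts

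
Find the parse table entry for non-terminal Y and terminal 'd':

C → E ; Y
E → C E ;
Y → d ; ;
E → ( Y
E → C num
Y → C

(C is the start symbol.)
Y → d ; ;

To find M[Y, 'd'], we find productions for Y where 'd' is in the predict set (PREDICT(N → α) = (FIRST(α) \ {ε}) ∪ (FOLLOW(N) if α ⇒* ε)).

Relevant sets:
  FIRST(C) = { '(' }

Y → d ; ;: PREDICT = { 'd' }
  'd' is in predict set, so this production goes in M[Y, 'd']
Y → C: PREDICT = { '(' }

M[Y, 'd'] = Y → d ; ;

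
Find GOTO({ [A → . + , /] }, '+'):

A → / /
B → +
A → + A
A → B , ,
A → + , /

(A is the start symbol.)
{ [A → + . , /] }

GOTO(I, '+') = CLOSURE({ [A → αX.β] : [A → α.Xβ] ∈ I, X = '+' })

Items with dot before '+', with the dot advanced:
  [A → . + , /] → [A → + . , /]
Closure adds nothing (no advanced item has the dot before a non-terminal).

GOTO = { [A → + . , /] }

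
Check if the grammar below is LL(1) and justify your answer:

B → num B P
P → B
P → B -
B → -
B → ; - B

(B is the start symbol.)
No. Predict set conflict for P: { '-', ';', 'num' }

A grammar is LL(1) if for each non-terminal N with multiple productions, the predict sets of those productions are pairwise disjoint, where PREDICT(N → α) = (FIRST(α) \ {ε}) ∪ (FOLLOW(N) if α ⇒* ε).

Relevant sets:
  FIRST(B) = { '-', ';', 'num' }

For B:
  PREDICT(B → num B P) = { 'num' }
  PREDICT(B → '-') = { '-' }
  PREDICT(B → ';' '-' B) = { ';' }
For P:
  PREDICT(P → B) = { '-', ';', 'num' }
  PREDICT(P → B '-') = { '-', ';', 'num' }

Conflict found: Predict set conflict for P: { '-', ';', 'num' }
The grammar is NOT LL(1).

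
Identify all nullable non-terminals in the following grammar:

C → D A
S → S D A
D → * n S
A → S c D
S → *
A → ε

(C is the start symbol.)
A non-terminal is nullable if it can derive ε (the empty string): either it has an ε-production, or it has a production whose right-hand side consists entirely of nullable non-terminals.

ε-productions: A → ε
So A is immediately nullable.
No further non-terminal can be added: every production for the remaining non-terminals contains a terminal or a non-nullable non-terminal.
Nullable = { 'A' }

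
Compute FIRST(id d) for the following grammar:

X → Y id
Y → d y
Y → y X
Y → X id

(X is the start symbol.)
To compute FIRST(id d), process the symbols left to right:
Symbol id is a terminal. Add 'id' and stop.
FIRST(id d) = { 'id' }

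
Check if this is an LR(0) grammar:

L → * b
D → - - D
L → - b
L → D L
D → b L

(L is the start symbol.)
Yes, the grammar is LR(0)

Augment with L' → L and build the canonical LR(0) collection (I0 = CLOSURE({[L' → . L]}), then GOTO on every symbol after a dot until no new states appear). It has 13 states:
  I0: { [D → . - - D], [D → . b L], [L → . * b], [L → . - b], [L → . D L], [L' → . L] }  — shift
  I1: { [L → * . b] }  — shift
  I2: { [D → - . - D], [L → - . b] }  — shift
  I3: { [D → . - - D], [D → . b L], [L → . * b], [L → . - b], [L → . D L], [L → D . L] }  — shift
  I4: { [L' → L .] }  — accept
  I5: { [D → . - - D], [D → . b L], [D → b . L], [L → . * b], [L → . - b], [L → . D L] }  — shift
  I6: { [D → b L .] }  — reduce
  I7: { [L → D L .] }  — reduce
  I8: { [D → - - . D], [D → . - - D], [D → . b L] }  — shift
  I9: { [L → - b .] }  — reduce
  I10: { [D → - . - D] }  — shift
  I11: { [D → - - D .] }  — reduce
  I12: { [L → * b .] }  — reduce

Every state is either a pure shift/goto state or contains exactly one complete item and nothing to shift — no conflicts. The grammar is LR(0).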